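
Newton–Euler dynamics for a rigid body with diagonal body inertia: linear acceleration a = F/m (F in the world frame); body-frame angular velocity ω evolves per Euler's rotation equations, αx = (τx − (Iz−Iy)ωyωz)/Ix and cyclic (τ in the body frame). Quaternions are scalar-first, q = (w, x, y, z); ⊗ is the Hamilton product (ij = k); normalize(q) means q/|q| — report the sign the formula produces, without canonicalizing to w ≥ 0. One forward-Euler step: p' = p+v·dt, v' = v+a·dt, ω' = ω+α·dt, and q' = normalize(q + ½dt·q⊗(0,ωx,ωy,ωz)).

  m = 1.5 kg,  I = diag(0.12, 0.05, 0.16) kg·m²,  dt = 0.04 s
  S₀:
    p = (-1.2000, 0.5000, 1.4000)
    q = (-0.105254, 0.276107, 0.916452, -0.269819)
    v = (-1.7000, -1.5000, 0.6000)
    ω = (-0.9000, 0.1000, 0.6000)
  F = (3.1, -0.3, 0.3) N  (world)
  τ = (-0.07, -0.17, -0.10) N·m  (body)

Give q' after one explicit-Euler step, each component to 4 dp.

2q̇ = q⊗(0,ω) = (0.3187425, 0.6715817, 0.0666475, 0.7892651)
q + ½dt·q⊗(0,ω), renormalized = (-0.0989, 0.2895, 0.9176, -0.2540)

q' = (-0.0989, 0.2895, 0.9176, -0.2540)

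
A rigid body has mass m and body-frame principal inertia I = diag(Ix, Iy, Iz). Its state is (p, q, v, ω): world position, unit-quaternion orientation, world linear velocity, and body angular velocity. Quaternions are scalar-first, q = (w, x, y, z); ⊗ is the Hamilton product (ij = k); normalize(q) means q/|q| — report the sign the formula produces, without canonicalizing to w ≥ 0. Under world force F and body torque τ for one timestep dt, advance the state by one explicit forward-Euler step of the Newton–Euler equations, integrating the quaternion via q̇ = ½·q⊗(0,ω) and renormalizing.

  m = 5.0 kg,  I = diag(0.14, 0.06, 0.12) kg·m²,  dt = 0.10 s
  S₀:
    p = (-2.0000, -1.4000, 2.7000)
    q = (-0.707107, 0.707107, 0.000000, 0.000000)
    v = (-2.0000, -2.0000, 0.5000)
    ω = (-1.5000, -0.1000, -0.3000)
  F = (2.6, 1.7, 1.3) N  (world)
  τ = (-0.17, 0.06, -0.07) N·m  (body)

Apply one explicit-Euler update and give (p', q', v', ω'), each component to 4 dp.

p' = (-2.2000, -1.6000, 2.7500)
q' = (-0.6522, 0.7579, 0.0141, 0.0071)
v' = (-1.9480, -1.9660, 0.5260)
ω' = (-1.6227, -0.0150, -0.3483)

linear accel F/m = (0.5200, 0.3400, 0.2600)
p' = p + v·dt = (-2.2000, -1.6000, 2.7500)
new velocity v' = (-1.9480, -1.9660, 0.5260)
(τ − ω×Iω)/I = (-1.2271, 0.8500, -0.4833)
new body rate ω' = (-1.6227, -0.0150, -0.3483)
2q̇ = q⊗(0,ω) = (1.0606605, 1.0606605, 0.2828428, 0.1414214)
updated quaternion q' = (-0.6522, 0.7579, 0.0141, 0.0071)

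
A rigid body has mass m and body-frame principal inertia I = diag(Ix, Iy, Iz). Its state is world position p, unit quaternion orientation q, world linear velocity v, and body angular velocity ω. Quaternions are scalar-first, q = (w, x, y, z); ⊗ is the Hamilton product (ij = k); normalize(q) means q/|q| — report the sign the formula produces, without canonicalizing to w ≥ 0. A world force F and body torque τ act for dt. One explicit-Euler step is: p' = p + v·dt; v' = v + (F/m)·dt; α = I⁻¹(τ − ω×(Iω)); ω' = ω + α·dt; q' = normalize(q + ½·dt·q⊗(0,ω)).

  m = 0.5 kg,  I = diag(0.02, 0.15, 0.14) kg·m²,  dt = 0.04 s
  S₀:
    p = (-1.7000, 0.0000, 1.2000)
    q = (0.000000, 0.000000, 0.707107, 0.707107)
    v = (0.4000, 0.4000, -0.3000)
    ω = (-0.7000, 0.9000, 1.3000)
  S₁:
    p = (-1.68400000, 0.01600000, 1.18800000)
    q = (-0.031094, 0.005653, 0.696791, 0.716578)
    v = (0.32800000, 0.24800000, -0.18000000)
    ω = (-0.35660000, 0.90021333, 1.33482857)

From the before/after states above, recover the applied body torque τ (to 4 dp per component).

τ = (0.1600, 0.1100, 0.0400)

ω₁ − ω₀ = (0.34340000, 0.00021333, 0.03482857)
τ = I·(Δω/dt) + ω₀×(Iω₀) = (0.1600, 0.1100, 0.0400)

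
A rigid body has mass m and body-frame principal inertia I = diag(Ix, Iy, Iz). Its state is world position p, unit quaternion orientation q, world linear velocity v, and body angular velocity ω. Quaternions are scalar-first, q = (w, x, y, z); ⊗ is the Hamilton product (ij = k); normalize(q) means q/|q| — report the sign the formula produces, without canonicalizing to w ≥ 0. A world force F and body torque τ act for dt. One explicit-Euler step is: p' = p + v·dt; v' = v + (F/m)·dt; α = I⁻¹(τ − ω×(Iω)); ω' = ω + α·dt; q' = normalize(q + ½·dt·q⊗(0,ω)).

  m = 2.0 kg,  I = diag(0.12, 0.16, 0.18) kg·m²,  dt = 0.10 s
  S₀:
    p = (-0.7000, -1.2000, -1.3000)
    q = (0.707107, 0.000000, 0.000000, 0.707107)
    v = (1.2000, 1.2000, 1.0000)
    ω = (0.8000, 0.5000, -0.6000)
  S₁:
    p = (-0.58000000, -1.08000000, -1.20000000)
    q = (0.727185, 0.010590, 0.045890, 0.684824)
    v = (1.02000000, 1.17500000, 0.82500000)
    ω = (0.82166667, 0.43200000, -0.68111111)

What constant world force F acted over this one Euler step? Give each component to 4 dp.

Δv = v₁−v₀ = (-0.18000000, -0.02500000, -0.17500000)
m·(v₁−v₀)/dt = (-3.6000, -0.5000, -3.5000)

F = (-3.6000, -0.5000, -3.5000)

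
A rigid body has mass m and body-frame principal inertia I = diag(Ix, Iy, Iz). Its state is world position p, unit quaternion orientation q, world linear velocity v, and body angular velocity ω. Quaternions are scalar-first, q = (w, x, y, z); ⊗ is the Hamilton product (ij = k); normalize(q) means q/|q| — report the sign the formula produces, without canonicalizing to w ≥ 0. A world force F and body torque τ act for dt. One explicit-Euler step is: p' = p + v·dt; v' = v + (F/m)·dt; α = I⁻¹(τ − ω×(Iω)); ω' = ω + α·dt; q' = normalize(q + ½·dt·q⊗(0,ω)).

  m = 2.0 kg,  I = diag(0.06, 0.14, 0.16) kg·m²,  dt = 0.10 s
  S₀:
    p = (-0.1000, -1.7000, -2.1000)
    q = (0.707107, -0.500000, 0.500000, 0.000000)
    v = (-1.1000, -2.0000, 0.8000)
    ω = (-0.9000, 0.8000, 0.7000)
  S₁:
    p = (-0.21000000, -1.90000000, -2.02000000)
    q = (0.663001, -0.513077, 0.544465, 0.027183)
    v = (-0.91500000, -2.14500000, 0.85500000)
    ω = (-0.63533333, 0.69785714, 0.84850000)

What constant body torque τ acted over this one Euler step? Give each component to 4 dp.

ω₁ − ω₀ = (0.26466667, -0.10214286, 0.14850000)
precession coupling = (0.0112, 0.0630, -0.0576)
τ = I·(Δω/dt) + ω₀×(Iω₀) = (0.1700, -0.0800, 0.1800)

τ = (0.1700, -0.0800, 0.1800)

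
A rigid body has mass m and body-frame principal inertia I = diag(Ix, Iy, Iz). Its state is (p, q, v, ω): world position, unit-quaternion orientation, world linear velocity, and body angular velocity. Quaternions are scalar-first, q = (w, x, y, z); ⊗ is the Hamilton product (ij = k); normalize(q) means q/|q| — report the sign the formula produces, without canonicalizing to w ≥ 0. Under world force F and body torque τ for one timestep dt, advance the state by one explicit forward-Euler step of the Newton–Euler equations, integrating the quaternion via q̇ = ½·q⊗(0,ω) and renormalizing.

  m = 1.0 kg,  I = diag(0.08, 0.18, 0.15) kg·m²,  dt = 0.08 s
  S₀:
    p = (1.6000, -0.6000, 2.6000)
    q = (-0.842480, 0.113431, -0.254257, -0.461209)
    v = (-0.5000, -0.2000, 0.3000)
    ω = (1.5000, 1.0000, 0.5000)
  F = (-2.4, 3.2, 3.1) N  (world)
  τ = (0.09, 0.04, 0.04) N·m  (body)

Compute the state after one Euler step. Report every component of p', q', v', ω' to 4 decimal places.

p' = (1.5600, -0.6160, 2.6240)
q' = (-0.8276, 0.0760, -0.3170, -0.4570)
v' = (-0.6920, 0.0560, 0.5480)
ω' = (1.6050, 1.0411, 0.4413)

a = (-2.4000, 3.2000, 3.1000)
p + v·dt = (1.5600, -0.6160, 2.6240)
v' = v + a·dt = (-0.6920, 0.0560, 0.5480)
ω×(Iω) gyroscopic = (-0.0150, -0.0525, 0.1500)
α = I⁻¹(τ − ω×Iω) = (1.3125, 0.5139, -0.7333)
ω' = ω + α·dt = (1.6050, 1.0411, 0.4413)
q⊗(0,ω) = (0.3147150, -0.9296395, -1.5910090, 0.0735765)
q' = normalize(q + ½dt·q⊗(0,ω)) = (-0.8276, 0.0760, -0.3170, -0.4570)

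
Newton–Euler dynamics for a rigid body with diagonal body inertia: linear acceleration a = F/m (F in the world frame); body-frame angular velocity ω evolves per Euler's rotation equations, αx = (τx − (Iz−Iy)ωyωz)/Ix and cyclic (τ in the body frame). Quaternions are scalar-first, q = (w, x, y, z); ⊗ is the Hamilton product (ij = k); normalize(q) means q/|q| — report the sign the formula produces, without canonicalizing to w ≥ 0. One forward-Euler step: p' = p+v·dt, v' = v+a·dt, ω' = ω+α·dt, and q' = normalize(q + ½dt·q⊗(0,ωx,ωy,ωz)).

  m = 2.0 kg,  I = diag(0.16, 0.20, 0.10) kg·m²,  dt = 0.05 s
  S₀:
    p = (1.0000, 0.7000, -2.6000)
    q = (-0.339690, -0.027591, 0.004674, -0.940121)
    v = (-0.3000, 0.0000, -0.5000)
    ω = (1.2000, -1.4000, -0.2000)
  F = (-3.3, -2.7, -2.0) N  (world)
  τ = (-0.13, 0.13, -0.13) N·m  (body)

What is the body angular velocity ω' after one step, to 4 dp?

ω' = (1.1681, -1.3639, -0.2314)

gyro term ω×Iω = (-0.0280, -0.0144, -0.0672)
angular accel α = (-0.6375, 0.7220, -0.6280)
ω + α·dt = (1.1681, -1.3639, -0.2314)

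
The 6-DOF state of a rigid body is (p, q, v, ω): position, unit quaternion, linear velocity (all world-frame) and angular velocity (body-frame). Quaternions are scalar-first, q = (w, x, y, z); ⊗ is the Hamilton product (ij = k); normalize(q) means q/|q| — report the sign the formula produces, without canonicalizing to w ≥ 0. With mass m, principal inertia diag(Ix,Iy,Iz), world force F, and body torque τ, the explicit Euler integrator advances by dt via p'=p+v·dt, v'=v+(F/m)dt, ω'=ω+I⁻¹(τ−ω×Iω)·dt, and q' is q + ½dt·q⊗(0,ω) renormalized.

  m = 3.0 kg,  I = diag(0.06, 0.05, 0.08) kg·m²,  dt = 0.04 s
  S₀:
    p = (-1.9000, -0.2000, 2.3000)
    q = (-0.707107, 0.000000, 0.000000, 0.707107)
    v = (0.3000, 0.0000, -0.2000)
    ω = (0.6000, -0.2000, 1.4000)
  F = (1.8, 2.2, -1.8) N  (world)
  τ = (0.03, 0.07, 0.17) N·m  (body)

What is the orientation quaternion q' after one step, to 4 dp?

q' = (-0.7266, -0.0057, 0.0113, 0.6870)

2q̇ = q⊗(0,ω) = (-0.9899498, -0.2828428, 0.5656856, -0.9899498)
q' = normalize(q + ½dt·q⊗(0,ω)) = (-0.7266, -0.0057, 0.0113, 0.6870)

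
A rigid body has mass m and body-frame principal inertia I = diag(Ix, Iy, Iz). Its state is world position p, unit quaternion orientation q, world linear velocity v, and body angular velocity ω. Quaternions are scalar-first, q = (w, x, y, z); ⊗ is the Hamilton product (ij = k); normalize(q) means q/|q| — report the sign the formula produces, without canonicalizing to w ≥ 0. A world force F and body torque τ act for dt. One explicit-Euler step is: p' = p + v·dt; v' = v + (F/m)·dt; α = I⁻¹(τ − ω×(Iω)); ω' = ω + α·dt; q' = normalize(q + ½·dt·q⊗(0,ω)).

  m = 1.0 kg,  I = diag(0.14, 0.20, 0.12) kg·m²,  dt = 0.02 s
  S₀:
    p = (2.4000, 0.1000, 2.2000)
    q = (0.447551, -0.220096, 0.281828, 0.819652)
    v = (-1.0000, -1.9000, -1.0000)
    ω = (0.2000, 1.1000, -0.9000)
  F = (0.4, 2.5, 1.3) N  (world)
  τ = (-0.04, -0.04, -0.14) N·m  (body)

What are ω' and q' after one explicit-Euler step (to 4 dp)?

(τ − ω×Iω)/I = (-0.8514, -0.1820, -1.2767)
ω' = ω + α·dt = (0.1830, 1.0964, -0.9255)
q⊗(0,ω) = (0.4716952, -1.0657522, 0.4581501, -0.7012671)
updated quaternion q' = (0.4522, -0.2307, 0.2864, 0.8126)

ω' = (0.1830, 1.0964, -0.9255)
q' = (0.4522, -0.2307, 0.2864, 0.8126)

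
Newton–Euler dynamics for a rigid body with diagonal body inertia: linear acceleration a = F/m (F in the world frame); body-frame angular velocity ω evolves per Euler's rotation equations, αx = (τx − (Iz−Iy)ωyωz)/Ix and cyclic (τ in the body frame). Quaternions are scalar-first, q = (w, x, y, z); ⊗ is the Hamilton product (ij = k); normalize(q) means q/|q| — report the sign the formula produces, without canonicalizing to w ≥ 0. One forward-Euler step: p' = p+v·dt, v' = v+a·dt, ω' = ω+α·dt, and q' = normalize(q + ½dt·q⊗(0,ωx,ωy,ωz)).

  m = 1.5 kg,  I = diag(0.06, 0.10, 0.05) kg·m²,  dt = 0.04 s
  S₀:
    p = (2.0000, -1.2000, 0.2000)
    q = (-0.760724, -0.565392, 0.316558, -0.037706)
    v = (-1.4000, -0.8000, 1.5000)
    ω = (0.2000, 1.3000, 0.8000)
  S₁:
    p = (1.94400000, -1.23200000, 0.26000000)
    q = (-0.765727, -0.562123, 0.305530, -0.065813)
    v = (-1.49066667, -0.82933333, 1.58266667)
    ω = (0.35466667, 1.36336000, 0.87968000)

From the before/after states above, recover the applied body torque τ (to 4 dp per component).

τ = (0.1800, 0.1600, 0.1100)

ω₁ − ω₀ = (0.15466667, 0.06336000, 0.07968000)
precession coupling = (-0.0520, 0.0016, 0.0104)
I·α + gyro = (0.1800, 0.1600, 0.1100)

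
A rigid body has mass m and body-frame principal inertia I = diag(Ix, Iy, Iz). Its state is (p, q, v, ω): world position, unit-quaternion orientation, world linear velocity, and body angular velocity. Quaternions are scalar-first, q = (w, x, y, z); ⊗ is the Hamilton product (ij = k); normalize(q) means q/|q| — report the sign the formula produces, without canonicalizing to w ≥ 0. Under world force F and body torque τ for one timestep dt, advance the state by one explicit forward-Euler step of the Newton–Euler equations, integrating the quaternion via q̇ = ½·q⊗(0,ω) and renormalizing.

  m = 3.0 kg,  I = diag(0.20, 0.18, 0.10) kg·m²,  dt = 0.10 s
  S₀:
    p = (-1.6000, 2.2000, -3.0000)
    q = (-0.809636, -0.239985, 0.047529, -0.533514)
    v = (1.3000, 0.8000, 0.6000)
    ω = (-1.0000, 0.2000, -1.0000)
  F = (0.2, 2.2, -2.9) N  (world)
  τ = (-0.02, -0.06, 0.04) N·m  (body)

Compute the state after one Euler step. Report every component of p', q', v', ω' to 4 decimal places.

p' = (-1.4700, 2.2800, -2.9400)
q' = (-0.8466, -0.1960, 0.0540, -0.4918)
v' = (1.3067, 0.8733, 0.5033)
ω' = (-1.0180, 0.1111, -0.9640)

α = I⁻¹(τ − ω×Iω) = (-0.1800, -0.8889, 0.3600)
ω' = ω + α·dt = (-1.0180, 0.1111, -0.9640)
2q̇ = q⊗(0,ω) = (-0.7830048, 0.8688098, 0.1316018, 0.8091680)
q' = normalize(q + ½dt·q⊗(0,ω)) = (-0.8466, -0.1960, 0.0540, -0.4918)
a = F/m = (0.0667, 0.7333, -0.9667)
p' = p + v·dt = (-1.4700, 2.2800, -2.9400)
new velocity v' = (1.3067, 0.8733, 0.5033)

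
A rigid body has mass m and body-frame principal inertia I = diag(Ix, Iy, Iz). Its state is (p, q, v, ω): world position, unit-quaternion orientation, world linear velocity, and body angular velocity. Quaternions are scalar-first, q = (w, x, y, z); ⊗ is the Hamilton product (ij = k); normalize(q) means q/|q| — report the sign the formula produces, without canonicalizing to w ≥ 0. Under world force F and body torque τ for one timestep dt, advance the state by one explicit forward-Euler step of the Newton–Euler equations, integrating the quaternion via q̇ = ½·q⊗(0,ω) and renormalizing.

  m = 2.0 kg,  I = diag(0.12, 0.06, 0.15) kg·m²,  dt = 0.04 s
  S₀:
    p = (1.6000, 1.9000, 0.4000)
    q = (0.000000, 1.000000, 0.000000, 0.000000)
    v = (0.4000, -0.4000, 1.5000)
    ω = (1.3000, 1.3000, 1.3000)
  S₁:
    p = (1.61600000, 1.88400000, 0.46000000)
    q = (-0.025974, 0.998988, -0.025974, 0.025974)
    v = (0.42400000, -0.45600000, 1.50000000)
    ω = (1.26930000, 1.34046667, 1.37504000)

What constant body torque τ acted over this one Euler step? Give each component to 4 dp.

Δω = ω₁−ω₀ = (-0.03070000, 0.04046667, 0.07504000)
precession coupling = (0.1521, -0.0507, -0.1014)
I·α + gyro = (0.0600, 0.0100, 0.1800)

τ = (0.0600, 0.0100, 0.1800)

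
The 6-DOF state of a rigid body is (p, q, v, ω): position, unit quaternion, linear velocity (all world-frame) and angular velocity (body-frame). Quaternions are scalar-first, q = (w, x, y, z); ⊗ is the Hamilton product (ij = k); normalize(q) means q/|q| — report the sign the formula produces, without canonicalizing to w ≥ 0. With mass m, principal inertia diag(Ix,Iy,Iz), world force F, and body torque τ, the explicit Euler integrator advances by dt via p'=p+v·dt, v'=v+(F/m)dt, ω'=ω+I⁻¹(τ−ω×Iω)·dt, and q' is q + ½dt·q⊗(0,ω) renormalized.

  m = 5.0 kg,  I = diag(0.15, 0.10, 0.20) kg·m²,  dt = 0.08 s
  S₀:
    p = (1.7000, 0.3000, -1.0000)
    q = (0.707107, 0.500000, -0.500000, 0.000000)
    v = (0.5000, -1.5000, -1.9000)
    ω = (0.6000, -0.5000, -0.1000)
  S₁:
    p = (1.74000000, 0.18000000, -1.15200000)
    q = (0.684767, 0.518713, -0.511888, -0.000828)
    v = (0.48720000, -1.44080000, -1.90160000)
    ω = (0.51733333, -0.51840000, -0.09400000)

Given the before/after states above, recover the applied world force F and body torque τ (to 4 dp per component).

F = (-0.8000, 3.7000, -0.1000)
τ = (-0.1500, -0.0200, 0.0300)

Δω = ω₁−ω₀ = (-0.08266667, -0.01840000, 0.00600000)
precession coupling = (0.0050, 0.0030, 0.0150)
applied torque τ = (-0.1500, -0.0200, 0.0300)
Δv = v₁−v₀ = (-0.01280000, 0.05920000, -0.00160000)
applied force F = (-0.8000, 3.7000, -0.1000)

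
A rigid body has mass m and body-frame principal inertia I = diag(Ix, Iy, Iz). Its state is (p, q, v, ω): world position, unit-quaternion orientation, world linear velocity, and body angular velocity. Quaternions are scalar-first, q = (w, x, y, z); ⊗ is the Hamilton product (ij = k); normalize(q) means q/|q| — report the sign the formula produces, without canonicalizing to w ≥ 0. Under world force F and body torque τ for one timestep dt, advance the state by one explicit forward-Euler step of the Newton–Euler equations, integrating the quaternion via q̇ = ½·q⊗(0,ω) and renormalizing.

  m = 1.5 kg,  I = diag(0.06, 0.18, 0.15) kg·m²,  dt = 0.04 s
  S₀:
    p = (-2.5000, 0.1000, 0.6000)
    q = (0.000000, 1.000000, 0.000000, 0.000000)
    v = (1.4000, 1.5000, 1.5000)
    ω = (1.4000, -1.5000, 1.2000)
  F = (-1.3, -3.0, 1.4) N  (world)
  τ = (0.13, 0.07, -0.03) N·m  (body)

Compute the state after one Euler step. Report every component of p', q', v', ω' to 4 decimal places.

angular accel α = (1.2667, 1.2289, 1.4800)
new body rate ω' = (1.4507, -1.4508, 1.2592)
q⊗(0,ω) = (-1.4000000, 0.0000000, -1.2000000, -1.5000000)
q + ½dt·q⊗(0,ω), renormalized = (-0.0280, 0.9989, -0.0240, -0.0300)
linear accel F/m = (-0.8667, -2.0000, 0.9333)
new position p' = (-2.4440, 0.1600, 0.6600)
v + (F/m)dt = (1.3653, 1.4200, 1.5373)

p' = (-2.4440, 0.1600, 0.6600)
q' = (-0.0280, 0.9989, -0.0240, -0.0300)
v' = (1.3653, 1.4200, 1.5373)
ω' = (1.4507, -1.4508, 1.2592)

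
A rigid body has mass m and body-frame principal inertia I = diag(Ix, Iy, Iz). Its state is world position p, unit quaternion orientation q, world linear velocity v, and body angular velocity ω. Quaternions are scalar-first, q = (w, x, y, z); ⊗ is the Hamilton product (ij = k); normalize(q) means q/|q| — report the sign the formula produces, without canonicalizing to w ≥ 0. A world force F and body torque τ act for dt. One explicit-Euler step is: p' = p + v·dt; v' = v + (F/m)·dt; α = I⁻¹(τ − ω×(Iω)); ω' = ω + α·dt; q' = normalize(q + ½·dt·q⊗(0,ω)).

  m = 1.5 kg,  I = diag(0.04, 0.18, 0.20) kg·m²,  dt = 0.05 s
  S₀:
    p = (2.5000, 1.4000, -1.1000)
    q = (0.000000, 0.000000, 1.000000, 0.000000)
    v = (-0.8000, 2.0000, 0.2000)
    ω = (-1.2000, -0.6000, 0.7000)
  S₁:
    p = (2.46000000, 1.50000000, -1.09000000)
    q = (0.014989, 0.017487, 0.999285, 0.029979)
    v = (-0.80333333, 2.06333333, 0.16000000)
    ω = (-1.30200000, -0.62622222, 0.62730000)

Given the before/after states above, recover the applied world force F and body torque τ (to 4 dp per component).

F = (-0.1000, 1.9000, -1.2000)
τ = (-0.0900, 0.0400, -0.1900)

ω₁ − ω₀ = (-0.10200000, -0.02622222, -0.07270000)
gyro term ω₀×Iω₀ = (-0.0084, 0.1344, 0.1008)
I·α + gyro = (-0.0900, 0.0400, -0.1900)
Δv = v₁−v₀ = (-0.00333333, 0.06333333, -0.04000000)
F = m·Δv/dt = (-0.1000, 1.9000, -1.2000)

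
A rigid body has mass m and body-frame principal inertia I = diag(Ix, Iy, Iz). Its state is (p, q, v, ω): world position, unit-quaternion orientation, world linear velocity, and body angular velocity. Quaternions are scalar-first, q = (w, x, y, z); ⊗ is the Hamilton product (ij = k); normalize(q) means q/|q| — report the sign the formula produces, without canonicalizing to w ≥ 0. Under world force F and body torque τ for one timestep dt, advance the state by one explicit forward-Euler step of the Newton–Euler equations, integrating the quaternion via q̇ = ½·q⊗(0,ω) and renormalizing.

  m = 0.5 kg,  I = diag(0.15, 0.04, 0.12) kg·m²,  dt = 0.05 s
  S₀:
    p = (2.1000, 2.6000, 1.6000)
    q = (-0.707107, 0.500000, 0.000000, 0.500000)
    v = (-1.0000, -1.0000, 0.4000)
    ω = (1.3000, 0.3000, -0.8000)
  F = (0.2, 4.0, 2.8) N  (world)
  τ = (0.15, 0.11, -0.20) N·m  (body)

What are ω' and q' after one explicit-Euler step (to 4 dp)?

ω' = (1.3564, 0.4765, -0.8655)
q' = (-0.7128, 0.4729, 0.0209, 0.5175)

(τ − ω×Iω)/I = (1.1280, 3.5300, -1.3092)
ω' = ω + α·dt = (1.3564, 0.4765, -0.8655)
Hamilton product q⊗(0,ω) = (-0.2500000, -1.0692391, 0.8378679, 0.7156856)
q' = normalize(q + ½dt·q⊗(0,ω)) = (-0.7128, 0.4729, 0.0209, 0.5175)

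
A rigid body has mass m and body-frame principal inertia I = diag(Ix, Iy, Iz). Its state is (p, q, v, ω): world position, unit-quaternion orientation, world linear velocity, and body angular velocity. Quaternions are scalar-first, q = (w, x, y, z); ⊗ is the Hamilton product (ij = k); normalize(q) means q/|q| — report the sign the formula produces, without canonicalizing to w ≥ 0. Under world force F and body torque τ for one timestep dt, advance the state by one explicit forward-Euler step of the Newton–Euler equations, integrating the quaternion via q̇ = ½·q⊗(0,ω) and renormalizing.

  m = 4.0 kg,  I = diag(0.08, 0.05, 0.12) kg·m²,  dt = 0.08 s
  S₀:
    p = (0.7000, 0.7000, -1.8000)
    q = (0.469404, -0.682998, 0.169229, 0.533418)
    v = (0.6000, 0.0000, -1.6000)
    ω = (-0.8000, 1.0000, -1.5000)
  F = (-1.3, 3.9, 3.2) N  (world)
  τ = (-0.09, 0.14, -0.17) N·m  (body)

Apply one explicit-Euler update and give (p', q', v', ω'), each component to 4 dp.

p' = (0.7480, 0.7000, -1.9280)
q' = (0.4713, -0.7272, 0.1296, 0.4819)
v' = (0.5740, 0.0780, -1.5360)
ω' = (-0.7850, 1.3008, -1.6293)

gyro term ω×Iω = (-0.1050, -0.0480, 0.0240)
α = I⁻¹(τ − ω×Iω) = (0.1875, 3.7600, -1.6167)
ω' = ω + α·dt = (-0.7850, 1.3008, -1.6293)
Hamilton product q⊗(0,ω) = (0.0844996, -1.1627847, -0.9818274, -1.2517208)
q' = normalize(q + ½dt·q⊗(0,ω)) = (0.4713, -0.7272, 0.1296, 0.4819)
a = (-0.3250, 0.9750, 0.8000)
p + v·dt = (0.7480, 0.7000, -1.9280)
v + (F/m)dt = (0.5740, 0.0780, -1.5360)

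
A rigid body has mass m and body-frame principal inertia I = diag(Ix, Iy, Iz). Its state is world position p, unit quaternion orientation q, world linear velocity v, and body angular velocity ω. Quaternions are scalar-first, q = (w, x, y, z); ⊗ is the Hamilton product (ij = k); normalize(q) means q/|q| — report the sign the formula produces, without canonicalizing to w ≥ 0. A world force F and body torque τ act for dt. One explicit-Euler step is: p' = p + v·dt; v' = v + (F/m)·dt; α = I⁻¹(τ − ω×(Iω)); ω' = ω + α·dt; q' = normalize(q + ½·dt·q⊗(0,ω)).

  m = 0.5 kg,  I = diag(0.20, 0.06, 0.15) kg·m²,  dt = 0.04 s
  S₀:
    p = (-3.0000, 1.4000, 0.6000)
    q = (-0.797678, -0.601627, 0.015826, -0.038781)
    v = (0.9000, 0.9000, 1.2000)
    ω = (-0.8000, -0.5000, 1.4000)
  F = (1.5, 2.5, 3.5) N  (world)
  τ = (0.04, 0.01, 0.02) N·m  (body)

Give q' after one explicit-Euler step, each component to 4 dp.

q' = (-0.8056, -0.5885, 0.0412, -0.0548)

Hamilton product q⊗(0,ω) = (-0.4190952, 0.6409083, 1.2721416, -0.8032749)
updated quaternion q' = (-0.8056, -0.5885, 0.0412, -0.0548)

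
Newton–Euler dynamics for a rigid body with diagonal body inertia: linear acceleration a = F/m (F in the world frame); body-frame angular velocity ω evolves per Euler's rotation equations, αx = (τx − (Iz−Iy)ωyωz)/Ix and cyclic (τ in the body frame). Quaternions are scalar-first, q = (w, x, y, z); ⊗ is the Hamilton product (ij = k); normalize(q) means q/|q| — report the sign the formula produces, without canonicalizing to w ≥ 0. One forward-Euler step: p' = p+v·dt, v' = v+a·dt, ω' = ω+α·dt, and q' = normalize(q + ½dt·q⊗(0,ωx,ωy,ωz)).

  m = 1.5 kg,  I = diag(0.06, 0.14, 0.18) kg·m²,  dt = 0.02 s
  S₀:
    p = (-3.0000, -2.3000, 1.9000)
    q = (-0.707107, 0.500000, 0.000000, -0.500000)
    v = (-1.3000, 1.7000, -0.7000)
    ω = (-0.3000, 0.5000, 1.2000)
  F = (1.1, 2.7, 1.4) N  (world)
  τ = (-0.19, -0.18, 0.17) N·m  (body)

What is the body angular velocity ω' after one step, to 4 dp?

gyro term ω×Iω = (0.0240, 0.0432, -0.0120)
(τ − ω×Iω)/I = (-3.5667, -1.5943, 1.0111)
new body rate ω' = (-0.3713, 0.4681, 1.2202)

ω' = (-0.3713, 0.4681, 1.2202)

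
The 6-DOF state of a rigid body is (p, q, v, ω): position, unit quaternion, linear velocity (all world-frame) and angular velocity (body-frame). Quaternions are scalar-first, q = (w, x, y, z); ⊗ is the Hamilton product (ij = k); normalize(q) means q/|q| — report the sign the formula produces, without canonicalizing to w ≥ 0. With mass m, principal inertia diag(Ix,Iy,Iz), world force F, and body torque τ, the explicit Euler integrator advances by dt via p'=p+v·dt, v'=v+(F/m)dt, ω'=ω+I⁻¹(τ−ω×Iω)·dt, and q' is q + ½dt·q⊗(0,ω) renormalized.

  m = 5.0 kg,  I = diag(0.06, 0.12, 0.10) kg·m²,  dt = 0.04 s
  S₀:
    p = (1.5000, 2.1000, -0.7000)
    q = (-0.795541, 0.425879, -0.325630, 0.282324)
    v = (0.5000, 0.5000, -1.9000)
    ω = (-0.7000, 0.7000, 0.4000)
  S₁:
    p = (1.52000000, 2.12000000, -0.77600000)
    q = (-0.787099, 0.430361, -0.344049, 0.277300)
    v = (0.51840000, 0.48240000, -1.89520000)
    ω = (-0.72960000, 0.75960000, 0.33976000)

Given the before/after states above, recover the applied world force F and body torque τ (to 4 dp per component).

Δω = ω₁−ω₀ = (-0.02960000, 0.05960000, -0.06024000)
precession coupling = (-0.0056, 0.0112, -0.0294)
applied torque τ = (-0.0500, 0.1900, -0.1800)
Δv = v₁−v₀ = (0.01840000, -0.01760000, 0.00480000)
F = m·Δv/dt = (2.3000, -2.2000, 0.6000)

F = (2.3000, -2.2000, 0.6000)
τ = (-0.0500, 0.1900, -0.1800)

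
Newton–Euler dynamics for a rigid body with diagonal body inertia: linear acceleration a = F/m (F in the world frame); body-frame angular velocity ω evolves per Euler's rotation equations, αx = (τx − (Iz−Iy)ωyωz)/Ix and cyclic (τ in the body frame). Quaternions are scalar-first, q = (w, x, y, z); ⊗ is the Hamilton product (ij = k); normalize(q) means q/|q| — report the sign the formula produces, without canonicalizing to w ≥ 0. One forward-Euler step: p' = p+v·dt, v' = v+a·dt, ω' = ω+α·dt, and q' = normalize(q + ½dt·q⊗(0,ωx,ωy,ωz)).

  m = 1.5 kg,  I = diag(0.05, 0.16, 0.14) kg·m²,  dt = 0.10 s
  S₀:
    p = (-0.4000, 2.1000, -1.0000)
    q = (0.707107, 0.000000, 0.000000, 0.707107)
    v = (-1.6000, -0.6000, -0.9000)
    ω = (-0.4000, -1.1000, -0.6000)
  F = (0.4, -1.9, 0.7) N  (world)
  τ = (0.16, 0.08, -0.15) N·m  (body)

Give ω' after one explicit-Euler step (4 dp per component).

ω' = (-0.0536, -1.0365, -0.7417)

ω×(Iω) gyroscopic = (-0.0132, -0.0216, 0.0484)
(τ − ω×Iω)/I = (3.4640, 0.6350, -1.4171)
new body rate ω' = (-0.0536, -1.0365, -0.7417)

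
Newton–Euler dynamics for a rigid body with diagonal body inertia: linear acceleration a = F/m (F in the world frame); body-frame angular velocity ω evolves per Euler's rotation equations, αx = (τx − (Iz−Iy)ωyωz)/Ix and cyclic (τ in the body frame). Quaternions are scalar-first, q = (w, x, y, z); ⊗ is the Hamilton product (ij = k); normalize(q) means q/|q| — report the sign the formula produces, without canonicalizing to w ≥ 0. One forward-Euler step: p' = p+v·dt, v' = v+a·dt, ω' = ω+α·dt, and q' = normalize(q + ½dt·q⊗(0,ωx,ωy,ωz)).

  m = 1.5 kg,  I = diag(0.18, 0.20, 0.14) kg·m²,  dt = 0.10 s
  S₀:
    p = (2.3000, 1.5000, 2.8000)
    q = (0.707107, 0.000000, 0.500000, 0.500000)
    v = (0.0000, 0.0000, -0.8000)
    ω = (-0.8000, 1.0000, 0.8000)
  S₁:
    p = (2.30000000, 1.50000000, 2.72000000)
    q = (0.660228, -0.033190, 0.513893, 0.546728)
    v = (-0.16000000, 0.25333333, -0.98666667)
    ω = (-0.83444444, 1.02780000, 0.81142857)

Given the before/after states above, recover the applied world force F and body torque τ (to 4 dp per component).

Δω = ω₁−ω₀ = (-0.03444444, 0.02780000, 0.01142857)
gyro term ω₀×Iω₀ = (-0.0480, -0.0256, -0.0160)
τ = I·(Δω/dt) + ω₀×(Iω₀) = (-0.1100, 0.0300, 0.0000)
velocity change Δv = (-0.16000000, 0.25333333, -0.18666667)
m·(v₁−v₀)/dt = (-2.4000, 3.8000, -2.8000)

F = (-2.4000, 3.8000, -2.8000)
τ = (-0.1100, 0.0300, 0.0000)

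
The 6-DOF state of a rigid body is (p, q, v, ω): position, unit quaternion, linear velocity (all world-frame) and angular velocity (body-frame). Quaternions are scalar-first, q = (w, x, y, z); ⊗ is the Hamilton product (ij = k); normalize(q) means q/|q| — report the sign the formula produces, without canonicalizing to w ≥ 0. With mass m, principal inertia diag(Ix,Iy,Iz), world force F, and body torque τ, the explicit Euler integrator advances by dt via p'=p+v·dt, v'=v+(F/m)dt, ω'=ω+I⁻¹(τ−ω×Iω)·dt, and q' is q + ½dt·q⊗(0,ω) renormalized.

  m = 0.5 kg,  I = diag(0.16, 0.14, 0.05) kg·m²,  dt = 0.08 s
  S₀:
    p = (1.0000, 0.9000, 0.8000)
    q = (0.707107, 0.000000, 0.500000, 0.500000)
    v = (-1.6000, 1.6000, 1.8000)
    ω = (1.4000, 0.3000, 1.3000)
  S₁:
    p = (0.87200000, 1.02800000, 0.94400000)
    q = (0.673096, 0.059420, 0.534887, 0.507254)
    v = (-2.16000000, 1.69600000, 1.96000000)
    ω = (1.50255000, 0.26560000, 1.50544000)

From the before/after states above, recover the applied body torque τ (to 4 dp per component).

Δω = ω₁−ω₀ = (0.10255000, -0.03440000, 0.20544000)
gyro term ω₀×Iω₀ = (-0.0351, 0.2002, -0.0084)
I·α + gyro = (0.1700, 0.1400, 0.1200)

τ = (0.1700, 0.1400, 0.1200)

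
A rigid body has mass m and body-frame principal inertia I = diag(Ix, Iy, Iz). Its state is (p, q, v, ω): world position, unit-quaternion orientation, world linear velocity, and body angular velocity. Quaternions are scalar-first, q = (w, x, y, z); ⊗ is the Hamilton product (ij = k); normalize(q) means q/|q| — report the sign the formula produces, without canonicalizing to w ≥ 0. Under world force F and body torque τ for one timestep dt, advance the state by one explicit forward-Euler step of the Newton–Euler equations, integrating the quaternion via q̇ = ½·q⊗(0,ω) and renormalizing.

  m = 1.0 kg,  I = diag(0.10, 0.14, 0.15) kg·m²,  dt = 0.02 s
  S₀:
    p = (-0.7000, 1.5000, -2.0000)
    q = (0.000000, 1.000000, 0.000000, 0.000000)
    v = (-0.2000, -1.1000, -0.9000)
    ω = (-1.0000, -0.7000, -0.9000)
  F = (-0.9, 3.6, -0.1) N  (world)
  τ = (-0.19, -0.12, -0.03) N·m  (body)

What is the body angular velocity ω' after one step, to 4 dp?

gyro term ω×Iω = (0.0063, -0.0450, 0.0280)
angular accel α = (-1.9630, -0.5357, -0.3867)
ω + α·dt = (-1.0393, -0.7107, -0.9077)

ω' = (-1.0393, -0.7107, -0.9077)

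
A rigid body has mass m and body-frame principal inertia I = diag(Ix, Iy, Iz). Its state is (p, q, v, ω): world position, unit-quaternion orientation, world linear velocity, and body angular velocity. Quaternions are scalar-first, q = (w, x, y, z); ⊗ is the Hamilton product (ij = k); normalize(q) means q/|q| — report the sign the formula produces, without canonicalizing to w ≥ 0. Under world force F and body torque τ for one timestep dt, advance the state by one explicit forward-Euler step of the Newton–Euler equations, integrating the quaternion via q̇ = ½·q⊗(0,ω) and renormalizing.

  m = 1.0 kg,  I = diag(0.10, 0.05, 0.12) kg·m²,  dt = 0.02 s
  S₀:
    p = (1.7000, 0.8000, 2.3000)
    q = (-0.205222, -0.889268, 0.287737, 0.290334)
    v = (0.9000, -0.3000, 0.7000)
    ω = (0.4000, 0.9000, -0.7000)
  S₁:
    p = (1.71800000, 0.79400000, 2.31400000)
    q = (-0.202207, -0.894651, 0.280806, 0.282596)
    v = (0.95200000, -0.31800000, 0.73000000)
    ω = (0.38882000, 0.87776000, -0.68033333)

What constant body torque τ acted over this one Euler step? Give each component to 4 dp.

rate change Δω = (-0.01118000, -0.02224000, 0.01966667)
precession coupling = (-0.0441, 0.0056, -0.0180)
applied torque τ = (-0.1000, -0.0500, 0.1000)

τ = (-0.1000, -0.0500, 0.1000)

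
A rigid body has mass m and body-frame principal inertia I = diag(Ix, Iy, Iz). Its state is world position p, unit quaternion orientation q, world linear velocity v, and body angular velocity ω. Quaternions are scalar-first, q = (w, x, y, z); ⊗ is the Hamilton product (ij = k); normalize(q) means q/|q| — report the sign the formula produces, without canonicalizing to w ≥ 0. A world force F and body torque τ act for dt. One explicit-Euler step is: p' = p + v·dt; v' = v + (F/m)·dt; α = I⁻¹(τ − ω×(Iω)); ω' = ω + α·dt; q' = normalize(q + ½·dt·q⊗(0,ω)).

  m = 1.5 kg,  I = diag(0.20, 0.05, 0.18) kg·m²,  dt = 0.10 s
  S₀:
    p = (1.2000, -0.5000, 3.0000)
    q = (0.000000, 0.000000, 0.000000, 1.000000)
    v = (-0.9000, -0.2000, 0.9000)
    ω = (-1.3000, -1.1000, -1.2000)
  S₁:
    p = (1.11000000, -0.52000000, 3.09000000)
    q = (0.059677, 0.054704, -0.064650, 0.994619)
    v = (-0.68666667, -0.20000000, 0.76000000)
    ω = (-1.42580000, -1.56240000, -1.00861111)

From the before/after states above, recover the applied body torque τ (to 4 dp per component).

τ = (-0.0800, -0.2000, 0.1300)

Δω = ω₁−ω₀ = (-0.12580000, -0.46240000, 0.19138889)
gyro term ω₀×Iω₀ = (0.1716, 0.0312, -0.2145)
applied torque τ = (-0.0800, -0.2000, 0.1300)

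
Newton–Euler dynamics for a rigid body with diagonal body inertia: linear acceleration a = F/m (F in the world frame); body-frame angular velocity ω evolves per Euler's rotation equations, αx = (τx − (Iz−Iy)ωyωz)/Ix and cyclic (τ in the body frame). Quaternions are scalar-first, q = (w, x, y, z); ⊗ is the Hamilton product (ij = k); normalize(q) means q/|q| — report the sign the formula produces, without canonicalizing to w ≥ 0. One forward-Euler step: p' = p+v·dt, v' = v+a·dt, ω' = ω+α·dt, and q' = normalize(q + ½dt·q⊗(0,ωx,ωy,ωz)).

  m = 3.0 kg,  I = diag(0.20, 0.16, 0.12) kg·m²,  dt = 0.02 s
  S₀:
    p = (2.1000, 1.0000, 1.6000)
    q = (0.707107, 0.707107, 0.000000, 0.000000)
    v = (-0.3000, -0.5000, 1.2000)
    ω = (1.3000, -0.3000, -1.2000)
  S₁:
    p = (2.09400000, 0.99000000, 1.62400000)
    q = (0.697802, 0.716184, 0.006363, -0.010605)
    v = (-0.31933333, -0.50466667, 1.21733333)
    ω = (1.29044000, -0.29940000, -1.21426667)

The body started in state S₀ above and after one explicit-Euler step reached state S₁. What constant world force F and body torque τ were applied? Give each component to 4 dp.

F = (-2.9000, -0.7000, 2.6000)
τ = (-0.1100, -0.1200, -0.0700)

ω₁ − ω₀ = (-0.00956000, 0.00060000, -0.01426667)
precession coupling = (-0.0144, -0.1248, 0.0156)
applied torque τ = (-0.1100, -0.1200, -0.0700)
velocity change Δv = (-0.01933333, -0.00466667, 0.01733333)
applied force F = (-2.9000, -0.7000, 2.6000)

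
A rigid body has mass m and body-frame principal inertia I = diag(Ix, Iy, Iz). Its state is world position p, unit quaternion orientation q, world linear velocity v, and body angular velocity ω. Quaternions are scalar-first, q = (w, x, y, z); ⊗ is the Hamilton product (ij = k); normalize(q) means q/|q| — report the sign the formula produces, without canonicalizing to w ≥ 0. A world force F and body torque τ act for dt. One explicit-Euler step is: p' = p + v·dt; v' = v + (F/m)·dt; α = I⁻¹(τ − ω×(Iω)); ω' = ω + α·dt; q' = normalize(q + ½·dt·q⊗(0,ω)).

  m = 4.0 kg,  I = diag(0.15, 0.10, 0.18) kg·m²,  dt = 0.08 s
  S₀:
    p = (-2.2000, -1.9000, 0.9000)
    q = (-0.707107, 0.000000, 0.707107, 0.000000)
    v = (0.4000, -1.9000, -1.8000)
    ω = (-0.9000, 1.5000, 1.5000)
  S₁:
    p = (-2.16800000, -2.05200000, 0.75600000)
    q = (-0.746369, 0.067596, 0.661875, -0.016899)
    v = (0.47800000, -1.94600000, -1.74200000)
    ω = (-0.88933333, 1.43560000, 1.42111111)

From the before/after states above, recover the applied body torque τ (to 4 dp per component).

ω₁ − ω₀ = (0.01066667, -0.06440000, -0.07888889)
gyro term ω₀×Iω₀ = (0.1800, 0.0405, 0.0675)
τ = I·(Δω/dt) + ω₀×(Iω₀) = (0.2000, -0.0400, -0.1100)

τ = (0.2000, -0.0400, -0.1100)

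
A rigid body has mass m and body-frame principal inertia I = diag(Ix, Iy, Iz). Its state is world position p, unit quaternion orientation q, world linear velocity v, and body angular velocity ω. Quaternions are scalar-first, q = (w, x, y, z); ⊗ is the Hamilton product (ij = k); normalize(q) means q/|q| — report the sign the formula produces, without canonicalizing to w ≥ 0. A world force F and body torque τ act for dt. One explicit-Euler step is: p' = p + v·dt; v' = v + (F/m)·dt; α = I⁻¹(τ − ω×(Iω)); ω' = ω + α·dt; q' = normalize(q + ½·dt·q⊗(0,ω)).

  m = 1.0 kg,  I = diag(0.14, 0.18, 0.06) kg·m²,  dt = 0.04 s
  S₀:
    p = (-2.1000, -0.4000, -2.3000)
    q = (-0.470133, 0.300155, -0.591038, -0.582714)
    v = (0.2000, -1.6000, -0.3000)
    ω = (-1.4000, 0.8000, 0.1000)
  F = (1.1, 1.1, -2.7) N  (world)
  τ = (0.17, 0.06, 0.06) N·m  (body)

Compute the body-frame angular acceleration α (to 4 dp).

gyro term ω×Iω = (-0.0096, -0.0112, -0.0448)
angular accel α = (1.2829, 0.3956, 1.7467)

α = (1.2829, 0.3956, 1.7467)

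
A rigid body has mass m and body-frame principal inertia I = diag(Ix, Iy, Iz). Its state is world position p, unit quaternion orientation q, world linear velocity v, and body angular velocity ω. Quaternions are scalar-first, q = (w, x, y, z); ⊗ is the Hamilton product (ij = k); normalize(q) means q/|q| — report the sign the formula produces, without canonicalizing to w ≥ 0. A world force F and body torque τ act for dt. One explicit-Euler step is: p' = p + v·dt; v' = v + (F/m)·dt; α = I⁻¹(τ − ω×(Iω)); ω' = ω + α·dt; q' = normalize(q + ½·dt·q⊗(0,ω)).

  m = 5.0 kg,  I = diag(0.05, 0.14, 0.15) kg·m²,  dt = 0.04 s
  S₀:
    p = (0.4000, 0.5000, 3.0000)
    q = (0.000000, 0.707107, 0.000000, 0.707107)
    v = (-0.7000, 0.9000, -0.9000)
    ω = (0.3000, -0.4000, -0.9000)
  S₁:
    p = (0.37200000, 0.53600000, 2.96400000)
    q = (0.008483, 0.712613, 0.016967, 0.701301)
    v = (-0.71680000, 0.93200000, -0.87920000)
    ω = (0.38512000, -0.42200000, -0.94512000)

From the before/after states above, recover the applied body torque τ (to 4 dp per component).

τ = (0.1100, -0.0500, -0.1800)

ω₁ − ω₀ = (0.08512000, -0.02200000, -0.04512000)
ω₀×(Iω₀) = (0.0036, 0.0270, -0.0108)
τ = I·(Δω/dt) + ω₀×(Iω₀) = (0.1100, -0.0500, -0.1800)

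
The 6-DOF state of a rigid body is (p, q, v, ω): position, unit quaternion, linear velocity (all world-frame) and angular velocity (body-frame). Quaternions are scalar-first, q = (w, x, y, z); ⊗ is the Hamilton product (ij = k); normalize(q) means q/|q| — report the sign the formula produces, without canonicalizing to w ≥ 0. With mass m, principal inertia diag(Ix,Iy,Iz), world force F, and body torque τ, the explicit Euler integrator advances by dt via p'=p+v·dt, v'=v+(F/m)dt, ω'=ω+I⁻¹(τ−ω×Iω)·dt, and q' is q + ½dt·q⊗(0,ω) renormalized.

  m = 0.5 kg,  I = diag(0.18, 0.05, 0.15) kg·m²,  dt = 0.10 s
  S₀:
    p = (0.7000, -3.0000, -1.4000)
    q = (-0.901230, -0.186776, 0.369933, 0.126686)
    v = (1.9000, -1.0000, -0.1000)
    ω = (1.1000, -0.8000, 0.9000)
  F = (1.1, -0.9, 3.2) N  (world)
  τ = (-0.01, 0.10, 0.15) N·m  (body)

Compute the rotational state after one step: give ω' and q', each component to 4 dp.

α = I⁻¹(τ − ω×Iω) = (0.3444, 1.4060, 0.2373)
ω' = ω + α·dt = (1.1344, -0.6594, 0.9237)
2q̇ = q⊗(0,ω) = (0.3873826, -0.5570645, 1.0284370, -1.0686125)
updated quaternion q' = (-0.8789, -0.2139, 0.4200, 0.0730)

ω' = (1.1344, -0.6594, 0.9237)
q' = (-0.8789, -0.2139, 0.4200, 0.0730)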